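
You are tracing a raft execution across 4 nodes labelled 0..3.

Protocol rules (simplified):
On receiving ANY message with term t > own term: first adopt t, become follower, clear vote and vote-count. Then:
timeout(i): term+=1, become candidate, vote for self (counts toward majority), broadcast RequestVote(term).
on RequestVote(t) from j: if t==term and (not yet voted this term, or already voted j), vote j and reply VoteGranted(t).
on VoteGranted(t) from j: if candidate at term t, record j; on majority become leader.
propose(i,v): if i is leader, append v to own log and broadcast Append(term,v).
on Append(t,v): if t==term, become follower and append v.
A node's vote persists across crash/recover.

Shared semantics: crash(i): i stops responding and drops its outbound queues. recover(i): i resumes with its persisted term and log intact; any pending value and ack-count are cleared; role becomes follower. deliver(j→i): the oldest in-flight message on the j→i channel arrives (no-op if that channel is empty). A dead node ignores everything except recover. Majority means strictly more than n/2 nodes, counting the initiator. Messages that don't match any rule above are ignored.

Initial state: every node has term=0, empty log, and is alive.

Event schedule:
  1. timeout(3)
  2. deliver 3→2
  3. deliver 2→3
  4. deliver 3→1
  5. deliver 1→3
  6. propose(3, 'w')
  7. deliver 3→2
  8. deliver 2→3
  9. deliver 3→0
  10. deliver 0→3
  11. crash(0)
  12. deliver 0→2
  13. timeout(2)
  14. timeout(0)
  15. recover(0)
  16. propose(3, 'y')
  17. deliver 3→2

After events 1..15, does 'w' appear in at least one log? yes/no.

step 1 timeout(3): 3={cand,t=1,log=-}
step 2 deliver 3→2: 2={foll,t=1,log=-}
step 3 deliver 2→3: —
step 4 deliver 3→1: 1={foll,t=1,log=-}
step 5 deliver 1→3: 3={lead,t=1,log=-}
step 6 propose(3,'w'): 3={lead,t=1,log=w}
step 7 deliver 3→2: 2={foll,t=1,log=w}
step 8 deliver 2→3: —
step 9 deliver 3→0: 0={foll,t=1,log=-}
step 10 deliver 0→3: —
step 11 crash(0): 0={✗foll,t=1,log=-}
step 12 deliver 0→2: —
step 13 timeout(2): 2={cand,t=2,log=w}
step 14 timeout(0): —
step 15 recover(0): 0={foll,t=1,log=-}

yes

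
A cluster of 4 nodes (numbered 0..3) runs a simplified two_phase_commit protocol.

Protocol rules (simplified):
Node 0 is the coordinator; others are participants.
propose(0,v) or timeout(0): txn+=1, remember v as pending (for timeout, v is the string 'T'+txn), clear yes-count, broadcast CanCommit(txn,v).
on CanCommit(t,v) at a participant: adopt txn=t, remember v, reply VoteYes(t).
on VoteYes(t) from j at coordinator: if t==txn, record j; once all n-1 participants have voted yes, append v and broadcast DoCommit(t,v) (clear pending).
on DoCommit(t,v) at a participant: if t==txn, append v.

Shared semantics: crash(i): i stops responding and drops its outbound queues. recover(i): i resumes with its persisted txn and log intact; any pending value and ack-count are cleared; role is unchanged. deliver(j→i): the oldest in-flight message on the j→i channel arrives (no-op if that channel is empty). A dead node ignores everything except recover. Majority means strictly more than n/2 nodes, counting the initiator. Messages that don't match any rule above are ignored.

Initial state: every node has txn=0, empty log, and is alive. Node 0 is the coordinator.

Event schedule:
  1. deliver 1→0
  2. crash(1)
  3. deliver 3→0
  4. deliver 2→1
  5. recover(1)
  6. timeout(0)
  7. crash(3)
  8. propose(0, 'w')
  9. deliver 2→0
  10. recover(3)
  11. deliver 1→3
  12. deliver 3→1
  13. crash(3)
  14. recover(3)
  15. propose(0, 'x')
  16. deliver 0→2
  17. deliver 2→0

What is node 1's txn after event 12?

step 1 deliver 1→0: —
step 2 crash(1): 1={✗part,t=0,log=-}
step 3 deliver 3→0: —
step 4 deliver 2→1: —
step 5 recover(1): 1={part,t=0,log=-}
step 6 timeout(0): 0={coor,t=1,log=-}
step 7 crash(3): 3={✗part,t=0,log=-}
step 8 propose(0,'w'): 0={coor,t=2,log=-}
step 9 deliver 2→0: —
step 10 recover(3): 3={part,t=0,log=-}
step 11 deliver 1→3: —
step 12 deliver 3→1: —

0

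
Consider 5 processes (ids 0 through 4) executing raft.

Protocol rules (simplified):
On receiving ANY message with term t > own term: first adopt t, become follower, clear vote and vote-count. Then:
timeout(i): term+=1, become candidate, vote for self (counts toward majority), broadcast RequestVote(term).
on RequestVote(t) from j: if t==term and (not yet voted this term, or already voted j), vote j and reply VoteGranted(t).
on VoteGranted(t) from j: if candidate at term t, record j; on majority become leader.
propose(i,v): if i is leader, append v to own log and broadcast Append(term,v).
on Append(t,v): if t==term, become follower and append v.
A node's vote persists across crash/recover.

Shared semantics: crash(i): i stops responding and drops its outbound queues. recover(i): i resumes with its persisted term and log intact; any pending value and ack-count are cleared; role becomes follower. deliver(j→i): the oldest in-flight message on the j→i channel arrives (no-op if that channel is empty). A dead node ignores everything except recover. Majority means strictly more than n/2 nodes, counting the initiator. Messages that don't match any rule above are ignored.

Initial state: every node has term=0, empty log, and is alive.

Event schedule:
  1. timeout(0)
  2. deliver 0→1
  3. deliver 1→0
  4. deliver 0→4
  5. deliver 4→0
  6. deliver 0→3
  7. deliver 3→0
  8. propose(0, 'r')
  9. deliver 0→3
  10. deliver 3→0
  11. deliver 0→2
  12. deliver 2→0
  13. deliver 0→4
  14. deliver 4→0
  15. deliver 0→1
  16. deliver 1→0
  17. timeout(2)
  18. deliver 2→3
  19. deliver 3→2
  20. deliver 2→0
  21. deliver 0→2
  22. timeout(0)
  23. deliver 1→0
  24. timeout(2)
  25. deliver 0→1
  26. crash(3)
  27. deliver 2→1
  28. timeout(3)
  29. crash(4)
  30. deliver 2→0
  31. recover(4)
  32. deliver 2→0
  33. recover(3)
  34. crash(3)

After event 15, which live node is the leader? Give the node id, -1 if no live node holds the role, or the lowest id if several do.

after 1 — timeout(0): n0:cand/t1/[-]
after 2 — deliver 0→1: n1:foll/t1/[-]
after 3 — deliver 1→0: ·
after 4 — deliver 0→4: n4:foll/t1/[-]
after 5 — deliver 4→0: n0:lead/t1/[-]
after 6 — deliver 0→3: n3:foll/t1/[-]
after 7 — deliver 3→0: ·
after 8 — propose(0,'r'): n0:lead/t1/[r]
after 9 — deliver 0→3: n3:foll/t1/[r]
after 10 — deliver 3→0: ·
after 11 — deliver 0→2: n2:foll/t1/[-]
after 12 — deliver 2→0: ·
after 13 — deliver 0→4: n4:foll/t1/[r]
after 14 — deliver 4→0: ·
after 15 — deliver 0→1: n1:foll/t1/[r]

0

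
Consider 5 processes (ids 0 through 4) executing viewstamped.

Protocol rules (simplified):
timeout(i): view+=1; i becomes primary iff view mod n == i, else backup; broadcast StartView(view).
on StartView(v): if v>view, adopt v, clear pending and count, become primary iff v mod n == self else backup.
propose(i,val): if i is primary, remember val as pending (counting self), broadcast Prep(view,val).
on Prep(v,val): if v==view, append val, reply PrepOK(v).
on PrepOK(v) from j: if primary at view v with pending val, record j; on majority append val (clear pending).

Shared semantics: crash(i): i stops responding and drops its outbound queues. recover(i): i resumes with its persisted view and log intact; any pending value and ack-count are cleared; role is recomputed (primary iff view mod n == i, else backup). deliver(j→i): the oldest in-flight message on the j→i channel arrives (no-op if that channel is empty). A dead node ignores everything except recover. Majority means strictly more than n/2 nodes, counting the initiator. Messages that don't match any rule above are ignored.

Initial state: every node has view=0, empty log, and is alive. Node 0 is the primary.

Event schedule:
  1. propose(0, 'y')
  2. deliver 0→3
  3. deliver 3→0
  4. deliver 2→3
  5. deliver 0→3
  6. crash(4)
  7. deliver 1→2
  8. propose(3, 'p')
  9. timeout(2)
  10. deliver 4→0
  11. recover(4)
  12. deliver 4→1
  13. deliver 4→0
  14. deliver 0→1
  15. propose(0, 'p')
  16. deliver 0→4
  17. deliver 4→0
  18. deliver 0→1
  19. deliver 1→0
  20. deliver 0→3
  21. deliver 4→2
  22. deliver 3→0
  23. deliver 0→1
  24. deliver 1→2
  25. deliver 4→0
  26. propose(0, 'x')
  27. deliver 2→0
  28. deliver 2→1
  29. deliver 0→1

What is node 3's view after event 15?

0

[1] propose(0,'y') → ∅
[2] deliver 0→3 → N3(back v0 [y])
[3] deliver 3→0 → ∅
[4] deliver 2→3 → ∅
[5] deliver 0→3 → ∅
[6] crash(4) → N4(✗back v0 [-])
[7] deliver 1→2 → ∅
[8] propose(3,'p') → ∅
[9] timeout(2) → N2(back v1 [-])
[10] deliver 4→0 → ∅
[11] recover(4) → N4(back v0 [-])
[12] deliver 4→1 → ∅
[13] deliver 4→0 → ∅
[14] deliver 0→1 → N1(back v0 [y])
[15] propose(0,'p') → ∅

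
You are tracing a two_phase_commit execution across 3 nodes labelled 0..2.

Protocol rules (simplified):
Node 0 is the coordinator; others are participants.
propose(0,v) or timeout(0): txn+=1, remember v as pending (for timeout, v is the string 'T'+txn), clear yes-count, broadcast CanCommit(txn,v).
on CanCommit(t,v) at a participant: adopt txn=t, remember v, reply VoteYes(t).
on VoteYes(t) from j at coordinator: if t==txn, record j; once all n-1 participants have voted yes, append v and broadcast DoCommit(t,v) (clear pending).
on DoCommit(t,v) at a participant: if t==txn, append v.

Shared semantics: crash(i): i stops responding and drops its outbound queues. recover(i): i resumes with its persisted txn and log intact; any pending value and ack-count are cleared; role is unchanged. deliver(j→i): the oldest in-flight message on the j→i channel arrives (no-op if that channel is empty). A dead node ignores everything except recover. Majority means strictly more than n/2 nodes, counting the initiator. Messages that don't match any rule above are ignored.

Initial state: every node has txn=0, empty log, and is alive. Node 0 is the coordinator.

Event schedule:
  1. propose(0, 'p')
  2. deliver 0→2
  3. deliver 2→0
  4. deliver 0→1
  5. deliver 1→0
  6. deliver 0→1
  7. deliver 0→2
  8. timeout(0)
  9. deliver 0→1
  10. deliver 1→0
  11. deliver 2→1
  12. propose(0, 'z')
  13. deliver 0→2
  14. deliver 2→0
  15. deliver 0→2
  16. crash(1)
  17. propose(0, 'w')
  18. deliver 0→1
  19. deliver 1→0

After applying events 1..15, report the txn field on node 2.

3

e1 propose(0,'p'): 0[coor,t=1,-]
e2 deliver 0→2: 2[part,t=1,-]
e3 deliver 2→0: ·
e4 deliver 0→1: 1[part,t=1,-]
e5 deliver 1→0: 0[coor,t=1,p]
e6 deliver 0→1: 1[part,t=1,p]
e7 deliver 0→2: 2[part,t=1,p]
e8 timeout(0): 0[coor,t=2,p]
e9 deliver 0→1: 1[part,t=2,p]
e10 deliver 1→0: ·
e11 deliver 2→1: ·
e12 propose(0,'z'): 0[coor,t=3,p]
e13 deliver 0→2: 2[part,t=2,p]
e14 deliver 2→0: ·
e15 deliver 0→2: 2[part,t=3,p]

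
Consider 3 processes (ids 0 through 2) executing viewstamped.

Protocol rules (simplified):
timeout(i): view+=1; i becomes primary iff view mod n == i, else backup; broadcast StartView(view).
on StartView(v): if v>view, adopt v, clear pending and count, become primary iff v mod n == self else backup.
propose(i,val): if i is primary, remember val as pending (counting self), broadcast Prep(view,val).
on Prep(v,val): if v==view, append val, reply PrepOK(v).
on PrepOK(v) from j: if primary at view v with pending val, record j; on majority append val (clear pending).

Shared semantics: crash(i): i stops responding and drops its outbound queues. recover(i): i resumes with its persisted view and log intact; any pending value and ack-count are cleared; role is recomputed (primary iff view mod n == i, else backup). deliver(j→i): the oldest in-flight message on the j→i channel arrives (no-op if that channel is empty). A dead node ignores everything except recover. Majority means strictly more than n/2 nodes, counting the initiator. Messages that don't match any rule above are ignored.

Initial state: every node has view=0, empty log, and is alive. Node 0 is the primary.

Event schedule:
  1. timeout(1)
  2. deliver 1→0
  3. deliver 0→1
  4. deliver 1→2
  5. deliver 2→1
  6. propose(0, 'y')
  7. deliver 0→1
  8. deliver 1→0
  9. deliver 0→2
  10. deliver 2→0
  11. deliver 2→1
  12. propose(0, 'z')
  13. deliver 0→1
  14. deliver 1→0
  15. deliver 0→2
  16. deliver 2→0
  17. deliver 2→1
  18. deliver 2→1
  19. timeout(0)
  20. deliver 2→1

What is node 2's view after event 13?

1

after 1 — timeout(1): n1:prim/v1/[-]
after 2 — deliver 1→0: n0:back/v1/[-]
after 3 — deliver 0→1: ·
after 4 — deliver 1→2: n2:back/v1/[-]
after 5 — deliver 2→1: ·
after 6 — propose(0,'y'): ·
after 7 — deliver 0→1: ·
after 8 — deliver 1→0: ·
after 9 — deliver 0→2: ·
after 10 — deliver 2→0: ·
after 11 — deliver 2→1: ·
after 12 — propose(0,'z'): ·
after 13 — deliver 0→1: ·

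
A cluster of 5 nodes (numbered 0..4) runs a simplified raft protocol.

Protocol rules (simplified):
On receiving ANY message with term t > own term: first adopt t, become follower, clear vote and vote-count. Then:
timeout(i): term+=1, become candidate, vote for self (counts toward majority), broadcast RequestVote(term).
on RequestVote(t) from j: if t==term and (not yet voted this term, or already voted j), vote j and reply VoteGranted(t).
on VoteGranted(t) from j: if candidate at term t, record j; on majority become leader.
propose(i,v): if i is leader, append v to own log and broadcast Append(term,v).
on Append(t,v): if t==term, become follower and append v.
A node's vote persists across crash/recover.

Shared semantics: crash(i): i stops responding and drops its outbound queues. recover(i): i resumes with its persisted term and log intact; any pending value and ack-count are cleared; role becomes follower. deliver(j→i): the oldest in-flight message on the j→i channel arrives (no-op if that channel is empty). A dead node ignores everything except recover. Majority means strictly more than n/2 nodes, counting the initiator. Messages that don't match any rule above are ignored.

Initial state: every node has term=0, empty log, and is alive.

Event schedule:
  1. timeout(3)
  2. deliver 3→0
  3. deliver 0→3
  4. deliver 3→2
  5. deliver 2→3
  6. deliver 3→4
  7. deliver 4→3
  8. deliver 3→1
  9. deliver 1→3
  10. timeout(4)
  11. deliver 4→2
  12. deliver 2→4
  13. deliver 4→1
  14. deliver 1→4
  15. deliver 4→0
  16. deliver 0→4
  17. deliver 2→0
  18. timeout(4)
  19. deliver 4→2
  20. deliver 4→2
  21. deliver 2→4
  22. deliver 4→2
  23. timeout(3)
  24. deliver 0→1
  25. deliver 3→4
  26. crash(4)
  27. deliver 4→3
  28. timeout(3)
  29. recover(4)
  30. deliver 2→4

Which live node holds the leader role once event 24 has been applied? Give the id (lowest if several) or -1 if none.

-1

e1 timeout(3): 3[cand,t=1,-]
e2 deliver 3→0: 0[foll,t=1,-]
e3 deliver 0→3: ·
e4 deliver 3→2: 2[foll,t=1,-]
e5 deliver 2→3: 3[lead,t=1,-]
e6 deliver 3→4: 4[foll,t=1,-]
e7 deliver 4→3: ·
e8 deliver 3→1: 1[foll,t=1,-]
e9 deliver 1→3: ·
e10 timeout(4): 4[cand,t=2,-]
e11 deliver 4→2: 2[foll,t=2,-]
e12 deliver 2→4: ·
e13 deliver 4→1: 1[foll,t=2,-]
e14 deliver 1→4: 4[lead,t=2,-]
e15 deliver 4→0: 0[foll,t=2,-]
e16 deliver 0→4: ·
e17 deliver 2→0: ·
e18 timeout(4): 4[cand,t=3,-]
e19 deliver 4→2: 2[foll,t=3,-]
e20 deliver 4→2: ·
e21 deliver 2→4: ·
e22 deliver 4→2: ·
e23 timeout(3): 3[cand,t=2,-]
e24 deliver 0→1: ·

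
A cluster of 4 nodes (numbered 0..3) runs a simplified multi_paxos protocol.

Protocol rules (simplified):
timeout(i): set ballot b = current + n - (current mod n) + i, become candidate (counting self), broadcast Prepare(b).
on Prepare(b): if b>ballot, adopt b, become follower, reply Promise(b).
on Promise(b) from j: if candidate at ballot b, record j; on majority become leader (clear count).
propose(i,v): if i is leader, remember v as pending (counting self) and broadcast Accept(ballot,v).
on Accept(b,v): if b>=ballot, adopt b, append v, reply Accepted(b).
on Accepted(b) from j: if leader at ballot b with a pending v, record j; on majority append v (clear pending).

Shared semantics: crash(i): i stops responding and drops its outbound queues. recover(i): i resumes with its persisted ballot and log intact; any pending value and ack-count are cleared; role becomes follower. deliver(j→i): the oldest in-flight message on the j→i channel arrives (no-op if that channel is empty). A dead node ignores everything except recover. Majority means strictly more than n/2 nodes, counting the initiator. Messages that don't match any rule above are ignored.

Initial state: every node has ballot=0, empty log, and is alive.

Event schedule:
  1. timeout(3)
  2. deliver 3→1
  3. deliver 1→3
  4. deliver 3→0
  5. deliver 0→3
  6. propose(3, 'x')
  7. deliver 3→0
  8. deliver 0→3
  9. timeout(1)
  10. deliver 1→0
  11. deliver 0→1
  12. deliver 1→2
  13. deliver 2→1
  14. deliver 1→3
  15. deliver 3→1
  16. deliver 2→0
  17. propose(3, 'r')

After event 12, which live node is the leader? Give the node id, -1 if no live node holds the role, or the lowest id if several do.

3

1. timeout(3):  <3:cand b7 ->
2. deliver 3→1:  <1:foll b7 ->
3. deliver 1→3:  nop
4. deliver 3→0:  <0:foll b7 ->
5. deliver 0→3:  <3:lead b7 ->
6. propose(3,'x'):  nop
7. deliver 3→0:  <0:foll b7 x>
8. deliver 0→3:  nop
9. timeout(1):  <1:cand b9 ->
10. deliver 1→0:  <0:foll b9 x>
11. deliver 0→1:  nop
12. deliver 1→2:  <2:foll b9 ->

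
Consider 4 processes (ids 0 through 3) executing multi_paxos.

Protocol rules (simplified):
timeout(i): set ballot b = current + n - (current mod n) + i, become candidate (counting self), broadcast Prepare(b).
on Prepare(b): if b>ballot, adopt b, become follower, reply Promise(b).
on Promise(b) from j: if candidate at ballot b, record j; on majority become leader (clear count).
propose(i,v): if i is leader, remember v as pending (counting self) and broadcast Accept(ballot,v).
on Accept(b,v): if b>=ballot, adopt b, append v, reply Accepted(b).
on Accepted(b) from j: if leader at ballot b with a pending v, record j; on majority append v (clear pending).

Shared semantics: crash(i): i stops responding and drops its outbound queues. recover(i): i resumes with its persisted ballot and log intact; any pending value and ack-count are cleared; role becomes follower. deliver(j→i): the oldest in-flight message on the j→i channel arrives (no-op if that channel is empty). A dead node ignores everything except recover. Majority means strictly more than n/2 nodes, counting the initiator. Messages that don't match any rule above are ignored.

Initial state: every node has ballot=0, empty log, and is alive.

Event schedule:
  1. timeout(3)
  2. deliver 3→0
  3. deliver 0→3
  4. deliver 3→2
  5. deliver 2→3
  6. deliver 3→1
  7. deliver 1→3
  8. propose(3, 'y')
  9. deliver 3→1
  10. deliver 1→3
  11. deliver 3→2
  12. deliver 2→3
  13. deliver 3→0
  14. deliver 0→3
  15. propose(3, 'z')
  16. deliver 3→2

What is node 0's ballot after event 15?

7

step 1 timeout(3): 3={cand,b=7,log=-}
step 2 deliver 3→0: 0={foll,b=7,log=-}
step 3 deliver 0→3: —
step 4 deliver 3→2: 2={foll,b=7,log=-}
step 5 deliver 2→3: 3={lead,b=7,log=-}
step 6 deliver 3→1: 1={foll,b=7,log=-}
step 7 deliver 1→3: —
step 8 propose(3,'y'): —
step 9 deliver 3→1: 1={foll,b=7,log=y}
step 10 deliver 1→3: —
step 11 deliver 3→2: 2={foll,b=7,log=y}
step 12 deliver 2→3: 3={lead,b=7,log=y}
step 13 deliver 3→0: 0={foll,b=7,log=y}
step 14 deliver 0→3: —
step 15 propose(3,'z'): —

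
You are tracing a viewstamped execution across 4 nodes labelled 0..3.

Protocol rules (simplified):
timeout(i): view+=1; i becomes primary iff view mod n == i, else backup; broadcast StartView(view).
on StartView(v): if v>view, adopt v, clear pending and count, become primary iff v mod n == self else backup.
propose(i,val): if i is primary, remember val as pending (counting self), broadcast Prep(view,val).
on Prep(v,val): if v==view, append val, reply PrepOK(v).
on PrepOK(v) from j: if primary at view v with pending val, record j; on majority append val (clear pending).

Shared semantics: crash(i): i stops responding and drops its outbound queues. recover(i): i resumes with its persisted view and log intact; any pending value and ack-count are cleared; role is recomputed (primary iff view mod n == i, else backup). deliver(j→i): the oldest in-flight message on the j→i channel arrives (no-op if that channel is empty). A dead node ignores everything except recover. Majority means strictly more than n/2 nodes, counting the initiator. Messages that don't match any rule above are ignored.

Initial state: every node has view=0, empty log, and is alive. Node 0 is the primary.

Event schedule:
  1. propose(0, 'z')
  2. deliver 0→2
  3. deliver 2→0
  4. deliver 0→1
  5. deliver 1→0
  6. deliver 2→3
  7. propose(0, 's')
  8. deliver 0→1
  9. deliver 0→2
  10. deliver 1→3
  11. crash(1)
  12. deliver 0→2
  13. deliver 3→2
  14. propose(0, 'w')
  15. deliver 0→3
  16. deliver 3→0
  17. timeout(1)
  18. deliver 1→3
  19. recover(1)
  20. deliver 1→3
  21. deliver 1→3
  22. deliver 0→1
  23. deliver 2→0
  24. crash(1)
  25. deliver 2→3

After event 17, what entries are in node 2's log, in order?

z,s

1. propose(0,'z'):  nop
2. deliver 0→2:  <2:back v0 z>
3. deliver 2→0:  nop
4. deliver 0→1:  <1:back v0 z>
5. deliver 1→0:  <0:prim v0 z>
6. deliver 2→3:  nop
7. propose(0,'s'):  nop
8. deliver 0→1:  <1:back v0 z,s>
9. deliver 0→2:  <2:back v0 z,s>
10. deliver 1→3:  nop
11. crash(1):  <1:✗back v0 z,s>
12. deliver 0→2:  nop
13. deliver 3→2:  nop
14. propose(0,'w'):  nop
15. deliver 0→3:  <3:back v0 z>
16. deliver 3→0:  nop
17. timeout(1):  nop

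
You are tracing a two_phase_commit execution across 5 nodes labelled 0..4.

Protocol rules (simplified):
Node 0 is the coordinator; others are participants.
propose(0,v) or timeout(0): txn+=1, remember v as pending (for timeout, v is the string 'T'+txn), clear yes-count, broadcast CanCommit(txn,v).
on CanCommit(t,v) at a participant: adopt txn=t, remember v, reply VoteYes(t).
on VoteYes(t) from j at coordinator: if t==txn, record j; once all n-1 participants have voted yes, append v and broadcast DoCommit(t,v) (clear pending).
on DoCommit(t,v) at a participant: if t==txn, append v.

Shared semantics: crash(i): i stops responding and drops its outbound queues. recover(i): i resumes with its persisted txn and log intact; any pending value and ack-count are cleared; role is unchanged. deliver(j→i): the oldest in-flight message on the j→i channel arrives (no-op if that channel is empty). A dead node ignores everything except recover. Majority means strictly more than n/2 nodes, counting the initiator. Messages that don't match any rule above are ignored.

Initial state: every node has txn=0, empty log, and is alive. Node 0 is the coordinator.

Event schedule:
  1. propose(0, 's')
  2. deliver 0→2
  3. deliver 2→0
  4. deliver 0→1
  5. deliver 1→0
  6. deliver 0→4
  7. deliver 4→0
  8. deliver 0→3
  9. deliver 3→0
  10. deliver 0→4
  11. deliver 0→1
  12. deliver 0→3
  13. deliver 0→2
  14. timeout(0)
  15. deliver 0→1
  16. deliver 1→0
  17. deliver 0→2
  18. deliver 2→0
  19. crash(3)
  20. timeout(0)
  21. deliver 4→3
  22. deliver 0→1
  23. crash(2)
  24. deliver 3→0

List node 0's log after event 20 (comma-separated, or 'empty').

s

[1] propose(0,'s') → N0(coor t1 [-])
[2] deliver 0→2 → N2(part t1 [-])
[3] deliver 2→0 → ∅
[4] deliver 0→1 → N1(part t1 [-])
[5] deliver 1→0 → ∅
[6] deliver 0→4 → N4(part t1 [-])
[7] deliver 4→0 → ∅
[8] deliver 0→3 → N3(part t1 [-])
[9] deliver 3→0 → N0(coor t1 [s])
[10] deliver 0→4 → N4(part t1 [s])
[11] deliver 0→1 → N1(part t1 [s])
[12] deliver 0→3 → N3(part t1 [s])
[13] deliver 0→2 → N2(part t1 [s])
[14] timeout(0) → N0(coor t2 [s])
[15] deliver 0→1 → N1(part t2 [s])
[16] deliver 1→0 → ∅
[17] deliver 0→2 → N2(part t2 [s])
[18] deliver 2→0 → ∅
[19] crash(3) → N3(✗part t1 [s])
[20] timeout(0) → N0(coor t3 [s])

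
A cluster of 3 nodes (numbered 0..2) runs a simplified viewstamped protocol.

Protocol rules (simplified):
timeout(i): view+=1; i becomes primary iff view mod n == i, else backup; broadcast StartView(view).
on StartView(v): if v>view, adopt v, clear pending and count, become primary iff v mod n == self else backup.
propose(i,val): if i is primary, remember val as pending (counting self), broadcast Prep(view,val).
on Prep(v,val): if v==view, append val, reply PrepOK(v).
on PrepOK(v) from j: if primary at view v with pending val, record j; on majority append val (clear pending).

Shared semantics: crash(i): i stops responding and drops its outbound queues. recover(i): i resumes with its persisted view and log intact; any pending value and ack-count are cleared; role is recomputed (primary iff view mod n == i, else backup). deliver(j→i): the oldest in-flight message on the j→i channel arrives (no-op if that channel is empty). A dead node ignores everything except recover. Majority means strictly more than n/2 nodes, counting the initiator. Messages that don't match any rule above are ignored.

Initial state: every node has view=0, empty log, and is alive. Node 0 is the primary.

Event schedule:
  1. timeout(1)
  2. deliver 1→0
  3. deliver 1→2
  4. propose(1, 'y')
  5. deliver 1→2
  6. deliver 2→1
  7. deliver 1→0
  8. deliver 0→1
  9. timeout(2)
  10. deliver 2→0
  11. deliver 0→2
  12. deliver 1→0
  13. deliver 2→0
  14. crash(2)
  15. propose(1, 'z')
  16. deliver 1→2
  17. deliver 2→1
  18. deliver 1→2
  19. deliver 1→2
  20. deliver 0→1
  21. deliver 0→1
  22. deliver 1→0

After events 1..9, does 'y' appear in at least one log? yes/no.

step 1 timeout(1): 1={prim,v=1,log=-}
step 2 deliver 1→0: 0={back,v=1,log=-}
step 3 deliver 1→2: 2={back,v=1,log=-}
step 4 propose(1,'y'): —
step 5 deliver 1→2: 2={back,v=1,log=y}
step 6 deliver 2→1: 1={prim,v=1,log=y}
step 7 deliver 1→0: 0={back,v=1,log=y}
step 8 deliver 0→1: —
step 9 timeout(2): 2={prim,v=2,log=y}

yes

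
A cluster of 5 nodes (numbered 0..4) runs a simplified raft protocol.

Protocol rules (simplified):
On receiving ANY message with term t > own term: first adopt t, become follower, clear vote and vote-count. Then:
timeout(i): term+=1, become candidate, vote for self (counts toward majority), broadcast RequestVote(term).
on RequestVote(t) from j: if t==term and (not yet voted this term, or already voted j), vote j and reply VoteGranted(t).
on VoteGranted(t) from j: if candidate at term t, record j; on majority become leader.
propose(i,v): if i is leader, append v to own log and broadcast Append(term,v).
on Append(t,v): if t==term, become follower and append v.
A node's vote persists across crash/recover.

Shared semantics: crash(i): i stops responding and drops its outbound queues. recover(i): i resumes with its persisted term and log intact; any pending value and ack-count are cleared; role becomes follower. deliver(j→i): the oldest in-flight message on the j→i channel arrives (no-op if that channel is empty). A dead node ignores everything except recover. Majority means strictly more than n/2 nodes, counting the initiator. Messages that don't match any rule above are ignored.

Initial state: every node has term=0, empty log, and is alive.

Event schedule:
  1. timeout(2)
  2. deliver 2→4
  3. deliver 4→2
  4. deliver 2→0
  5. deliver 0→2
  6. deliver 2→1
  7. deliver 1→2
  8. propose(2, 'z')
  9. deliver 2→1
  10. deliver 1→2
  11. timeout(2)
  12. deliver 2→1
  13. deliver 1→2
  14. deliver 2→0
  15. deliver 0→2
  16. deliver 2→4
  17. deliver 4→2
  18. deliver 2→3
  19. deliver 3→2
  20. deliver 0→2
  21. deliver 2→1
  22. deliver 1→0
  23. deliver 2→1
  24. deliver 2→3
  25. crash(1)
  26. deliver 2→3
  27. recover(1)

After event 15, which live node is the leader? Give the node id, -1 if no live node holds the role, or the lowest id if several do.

-1

[1] timeout(2) → N2(cand t1 [-])
[2] deliver 2→4 → N4(foll t1 [-])
[3] deliver 4→2 → ∅
[4] deliver 2→0 → N0(foll t1 [-])
[5] deliver 0→2 → N2(lead t1 [-])
[6] deliver 2→1 → N1(foll t1 [-])
[7] deliver 1→2 → ∅
[8] propose(2,'z') → N2(lead t1 [z])
[9] deliver 2→1 → N1(foll t1 [z])
[10] deliver 1→2 → ∅
[11] timeout(2) → N2(cand t2 [z])
[12] deliver 2→1 → N1(foll t2 [z])
[13] deliver 1→2 → ∅
[14] deliver 2→0 → N0(foll t1 [z])
[15] deliver 0→2 → ∅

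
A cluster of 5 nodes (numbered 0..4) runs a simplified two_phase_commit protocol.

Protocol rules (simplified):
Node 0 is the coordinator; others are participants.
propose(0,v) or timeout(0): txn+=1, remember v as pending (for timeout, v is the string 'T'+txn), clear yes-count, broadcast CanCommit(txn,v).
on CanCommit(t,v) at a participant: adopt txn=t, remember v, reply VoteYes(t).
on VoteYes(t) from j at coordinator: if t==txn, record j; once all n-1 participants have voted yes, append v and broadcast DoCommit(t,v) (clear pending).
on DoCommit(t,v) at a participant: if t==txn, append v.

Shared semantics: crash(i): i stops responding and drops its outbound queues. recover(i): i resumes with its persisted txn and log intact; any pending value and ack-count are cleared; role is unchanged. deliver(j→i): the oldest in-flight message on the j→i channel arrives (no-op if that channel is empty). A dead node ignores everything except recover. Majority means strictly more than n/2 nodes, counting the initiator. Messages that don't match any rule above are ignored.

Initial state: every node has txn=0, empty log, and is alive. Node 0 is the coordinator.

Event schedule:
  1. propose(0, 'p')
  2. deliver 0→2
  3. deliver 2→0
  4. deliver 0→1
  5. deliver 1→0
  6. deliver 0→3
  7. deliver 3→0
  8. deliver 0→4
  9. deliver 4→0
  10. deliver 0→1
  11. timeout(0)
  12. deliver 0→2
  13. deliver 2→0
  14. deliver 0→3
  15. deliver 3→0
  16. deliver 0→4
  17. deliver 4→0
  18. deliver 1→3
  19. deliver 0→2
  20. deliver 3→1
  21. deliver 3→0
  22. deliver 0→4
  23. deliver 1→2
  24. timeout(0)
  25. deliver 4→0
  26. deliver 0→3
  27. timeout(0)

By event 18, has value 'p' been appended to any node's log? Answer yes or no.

after 1 — propose(0,'p'): n0:coor/t1/[-]
after 2 — deliver 0→2: n2:part/t1/[-]
after 3 — deliver 2→0: ·
after 4 — deliver 0→1: n1:part/t1/[-]
after 5 — deliver 1→0: ·
after 6 — deliver 0→3: n3:part/t1/[-]
after 7 — deliver 3→0: ·
after 8 — deliver 0→4: n4:part/t1/[-]
after 9 — deliver 4→0: n0:coor/t1/[p]
after 10 — deliver 0→1: n1:part/t1/[p]
after 11 — timeout(0): n0:coor/t2/[p]
after 12 — deliver 0→2: n2:part/t1/[p]
after 13 — deliver 2→0: ·
after 14 — deliver 0→3: n3:part/t1/[p]
after 15 — deliver 3→0: ·
after 16 — deliver 0→4: n4:part/t1/[p]
after 17 — deliver 4→0: ·
after 18 — deliver 1→3: ·

yes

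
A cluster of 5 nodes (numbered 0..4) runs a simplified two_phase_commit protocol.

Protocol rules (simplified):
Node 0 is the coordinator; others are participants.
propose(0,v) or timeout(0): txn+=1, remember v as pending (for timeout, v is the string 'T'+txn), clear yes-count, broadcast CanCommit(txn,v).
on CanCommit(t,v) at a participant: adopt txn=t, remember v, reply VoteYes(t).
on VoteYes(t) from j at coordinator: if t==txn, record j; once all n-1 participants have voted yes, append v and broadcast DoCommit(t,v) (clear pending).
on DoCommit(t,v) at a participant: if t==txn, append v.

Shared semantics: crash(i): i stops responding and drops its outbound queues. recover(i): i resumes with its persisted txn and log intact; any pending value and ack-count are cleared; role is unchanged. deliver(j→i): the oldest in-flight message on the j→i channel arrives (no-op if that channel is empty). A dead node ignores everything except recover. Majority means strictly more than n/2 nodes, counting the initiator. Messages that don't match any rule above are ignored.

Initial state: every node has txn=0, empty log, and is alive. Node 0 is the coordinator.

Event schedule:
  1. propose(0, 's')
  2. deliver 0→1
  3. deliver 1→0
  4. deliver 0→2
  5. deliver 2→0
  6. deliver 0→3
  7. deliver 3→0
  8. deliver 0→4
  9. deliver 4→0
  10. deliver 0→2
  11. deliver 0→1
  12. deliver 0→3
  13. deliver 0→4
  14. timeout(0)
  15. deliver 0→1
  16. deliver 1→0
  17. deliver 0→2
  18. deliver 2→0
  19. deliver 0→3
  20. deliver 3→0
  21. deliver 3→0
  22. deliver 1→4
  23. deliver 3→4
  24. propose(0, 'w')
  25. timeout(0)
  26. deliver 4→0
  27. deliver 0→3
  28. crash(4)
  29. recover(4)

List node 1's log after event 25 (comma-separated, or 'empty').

s

e1 propose(0,'s'): 0[coor,t=1,-]
e2 deliver 0→1: 1[part,t=1,-]
e3 deliver 1→0: ·
e4 deliver 0→2: 2[part,t=1,-]
e5 deliver 2→0: ·
e6 deliver 0→3: 3[part,t=1,-]
e7 deliver 3→0: ·
e8 deliver 0→4: 4[part,t=1,-]
e9 deliver 4→0: 0[coor,t=1,s]
e10 deliver 0→2: 2[part,t=1,s]
e11 deliver 0→1: 1[part,t=1,s]
e12 deliver 0→3: 3[part,t=1,s]
e13 deliver 0→4: 4[part,t=1,s]
e14 timeout(0): 0[coor,t=2,s]
e15 deliver 0→1: 1[part,t=2,s]
e16 deliver 1→0: ·
e17 deliver 0→2: 2[part,t=2,s]
e18 deliver 2→0: ·
e19 deliver 0→3: 3[part,t=2,s]
e20 deliver 3→0: ·
e21 deliver 3→0: ·
e22 deliver 1→4: ·
e23 deliver 3→4: ·
e24 propose(0,'w'): 0[coor,t=3,s]
e25 timeout(0): 0[coor,t=4,s]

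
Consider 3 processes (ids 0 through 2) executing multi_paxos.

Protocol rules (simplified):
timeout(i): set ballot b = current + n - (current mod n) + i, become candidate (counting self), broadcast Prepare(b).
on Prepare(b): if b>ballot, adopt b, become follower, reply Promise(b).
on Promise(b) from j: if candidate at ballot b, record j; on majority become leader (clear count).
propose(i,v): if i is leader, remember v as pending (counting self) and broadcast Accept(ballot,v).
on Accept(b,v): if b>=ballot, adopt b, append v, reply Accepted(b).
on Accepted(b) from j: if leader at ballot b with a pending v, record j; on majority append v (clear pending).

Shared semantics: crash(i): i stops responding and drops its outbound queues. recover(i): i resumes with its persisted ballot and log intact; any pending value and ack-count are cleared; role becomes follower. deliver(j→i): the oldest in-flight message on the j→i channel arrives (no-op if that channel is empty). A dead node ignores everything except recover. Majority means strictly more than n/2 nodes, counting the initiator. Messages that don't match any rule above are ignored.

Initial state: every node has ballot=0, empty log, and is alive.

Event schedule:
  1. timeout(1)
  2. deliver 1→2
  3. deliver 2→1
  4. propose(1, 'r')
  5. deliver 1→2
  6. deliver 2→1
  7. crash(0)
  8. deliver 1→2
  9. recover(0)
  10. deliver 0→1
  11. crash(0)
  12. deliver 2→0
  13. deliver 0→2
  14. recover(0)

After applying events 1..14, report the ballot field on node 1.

4

[1] timeout(1) → N1(cand b4 [-])
[2] deliver 1→2 → N2(foll b4 [-])
[3] deliver 2→1 → N1(lead b4 [-])
[4] propose(1,'r') → ∅
[5] deliver 1→2 → N2(foll b4 [r])
[6] deliver 2→1 → N1(lead b4 [r])
[7] crash(0) → N0(✗foll b0 [-])
[8] deliver 1→2 → ∅
[9] recover(0) → N0(foll b0 [-])
[10] deliver 0→1 → ∅
[11] crash(0) → N0(✗foll b0 [-])
[12] deliver 2→0 → ∅
[13] deliver 0→2 → ∅
[14] recover(0) → N0(foll b0 [-])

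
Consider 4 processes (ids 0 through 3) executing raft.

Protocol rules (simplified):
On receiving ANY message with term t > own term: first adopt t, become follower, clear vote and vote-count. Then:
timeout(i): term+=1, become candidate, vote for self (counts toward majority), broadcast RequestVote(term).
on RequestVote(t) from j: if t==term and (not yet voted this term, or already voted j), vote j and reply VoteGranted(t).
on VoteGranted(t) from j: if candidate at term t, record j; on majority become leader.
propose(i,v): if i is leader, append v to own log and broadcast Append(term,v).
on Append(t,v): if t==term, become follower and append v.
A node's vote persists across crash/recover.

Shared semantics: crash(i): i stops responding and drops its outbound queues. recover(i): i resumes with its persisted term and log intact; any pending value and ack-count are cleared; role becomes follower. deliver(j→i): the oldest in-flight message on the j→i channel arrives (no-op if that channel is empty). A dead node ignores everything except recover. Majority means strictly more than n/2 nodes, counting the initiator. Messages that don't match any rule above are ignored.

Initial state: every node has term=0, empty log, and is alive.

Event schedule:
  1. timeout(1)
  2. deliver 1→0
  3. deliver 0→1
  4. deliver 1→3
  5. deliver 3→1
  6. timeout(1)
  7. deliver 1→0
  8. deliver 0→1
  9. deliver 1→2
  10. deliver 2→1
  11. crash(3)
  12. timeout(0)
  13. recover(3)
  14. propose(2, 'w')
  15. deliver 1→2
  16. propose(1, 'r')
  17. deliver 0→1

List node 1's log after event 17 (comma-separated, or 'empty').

empty

e1 timeout(1): 1[cand,t=1,-]
e2 deliver 1→0: 0[foll,t=1,-]
e3 deliver 0→1: ·
e4 deliver 1→3: 3[foll,t=1,-]
e5 deliver 3→1: 1[lead,t=1,-]
e6 timeout(1): 1[cand,t=2,-]
e7 deliver 1→0: 0[foll,t=2,-]
e8 deliver 0→1: ·
e9 deliver 1→2: 2[foll,t=1,-]
e10 deliver 2→1: ·
e11 crash(3): 3[✗foll,t=1,-]
e12 timeout(0): 0[cand,t=3,-]
e13 recover(3): 3[foll,t=1,-]
e14 propose(2,'w'): ·
e15 deliver 1→2: 2[foll,t=2,-]
e16 propose(1,'r'): ·
e17 deliver 0→1: 1[foll,t=3,-]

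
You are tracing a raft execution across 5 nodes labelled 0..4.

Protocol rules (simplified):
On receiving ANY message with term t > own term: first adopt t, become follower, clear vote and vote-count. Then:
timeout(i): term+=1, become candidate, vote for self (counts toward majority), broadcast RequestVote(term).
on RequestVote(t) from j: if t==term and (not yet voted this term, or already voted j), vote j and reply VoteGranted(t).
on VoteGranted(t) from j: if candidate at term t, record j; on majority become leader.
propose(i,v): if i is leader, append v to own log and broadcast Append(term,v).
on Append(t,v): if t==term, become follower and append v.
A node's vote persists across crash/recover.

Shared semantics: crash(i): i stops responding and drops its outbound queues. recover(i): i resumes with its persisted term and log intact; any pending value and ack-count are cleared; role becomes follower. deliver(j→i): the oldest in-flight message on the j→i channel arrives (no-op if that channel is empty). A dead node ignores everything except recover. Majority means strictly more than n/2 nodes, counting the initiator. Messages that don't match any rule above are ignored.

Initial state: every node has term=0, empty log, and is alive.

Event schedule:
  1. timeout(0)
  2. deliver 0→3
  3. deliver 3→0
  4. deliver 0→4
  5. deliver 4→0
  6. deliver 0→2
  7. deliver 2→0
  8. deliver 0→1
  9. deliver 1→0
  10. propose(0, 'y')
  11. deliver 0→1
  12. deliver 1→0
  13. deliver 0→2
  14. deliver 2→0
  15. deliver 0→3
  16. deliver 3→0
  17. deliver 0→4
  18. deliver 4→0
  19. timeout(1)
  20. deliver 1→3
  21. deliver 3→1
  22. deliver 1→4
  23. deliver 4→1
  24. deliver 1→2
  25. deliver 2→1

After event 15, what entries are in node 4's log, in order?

1. timeout(0):  <0:cand t1 ->
2. deliver 0→3:  <3:foll t1 ->
3. deliver 3→0:  nop
4. deliver 0→4:  <4:foll t1 ->
5. deliver 4→0:  <0:lead t1 ->
6. deliver 0→2:  <2:foll t1 ->
7. deliver 2→0:  nop
8. deliver 0→1:  <1:foll t1 ->
9. deliver 1→0:  nop
10. propose(0,'y'):  <0:lead t1 y>
11. deliver 0→1:  <1:foll t1 y>
12. deliver 1→0:  nop
13. deliver 0→2:  <2:foll t1 y>
14. deliver 2→0:  nop
15. deliver 0→3:  <3:foll t1 y>

empty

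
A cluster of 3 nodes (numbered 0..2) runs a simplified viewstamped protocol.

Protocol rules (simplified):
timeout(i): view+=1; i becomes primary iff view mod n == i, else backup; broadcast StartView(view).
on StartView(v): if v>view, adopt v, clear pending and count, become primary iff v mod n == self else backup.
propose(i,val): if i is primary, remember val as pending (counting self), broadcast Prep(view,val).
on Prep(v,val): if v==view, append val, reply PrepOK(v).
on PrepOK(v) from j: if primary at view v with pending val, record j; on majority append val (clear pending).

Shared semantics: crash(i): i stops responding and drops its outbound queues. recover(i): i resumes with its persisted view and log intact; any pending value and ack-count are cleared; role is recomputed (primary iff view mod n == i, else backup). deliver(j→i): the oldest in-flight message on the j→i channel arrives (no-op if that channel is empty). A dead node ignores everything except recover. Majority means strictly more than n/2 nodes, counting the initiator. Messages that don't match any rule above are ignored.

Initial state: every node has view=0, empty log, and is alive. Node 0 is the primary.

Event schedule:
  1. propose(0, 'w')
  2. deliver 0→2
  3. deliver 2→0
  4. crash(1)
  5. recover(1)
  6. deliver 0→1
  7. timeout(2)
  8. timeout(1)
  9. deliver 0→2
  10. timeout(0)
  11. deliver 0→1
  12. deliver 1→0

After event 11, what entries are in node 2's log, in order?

step 1 propose(0,'w'): —
step 2 deliver 0→2: 2={back,v=0,log=w}
step 3 deliver 2→0: 0={prim,v=0,log=w}
step 4 crash(1): 1={✗back,v=0,log=-}
step 5 recover(1): 1={back,v=0,log=-}
step 6 deliver 0→1: 1={back,v=0,log=w}
step 7 timeout(2): 2={back,v=1,log=w}
step 8 timeout(1): 1={prim,v=1,log=w}
step 9 deliver 0→2: —
step 10 timeout(0): 0={back,v=1,log=w}
step 11 deliver 0→1: —

w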